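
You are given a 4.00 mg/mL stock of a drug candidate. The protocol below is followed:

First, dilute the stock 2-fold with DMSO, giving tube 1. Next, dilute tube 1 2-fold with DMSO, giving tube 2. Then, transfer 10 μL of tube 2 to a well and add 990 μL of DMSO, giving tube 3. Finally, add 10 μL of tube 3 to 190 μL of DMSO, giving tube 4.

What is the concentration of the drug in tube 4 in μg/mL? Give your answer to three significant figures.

0.500 μg/mL

Step 1: 2-fold → factor 2
Step 2: 2-fold → factor 2
Step 3: 10 μL + 990 μL = 1000 μL total → factor 1000/10 = 100
Step 4: 10 μL + 190 μL = 200 μL total → factor 200/10 = 20
Overall dilution factor = 2 × 2 × 100 × 20 = 8000
Final = 4.00 mg/mL / 8000 = 0.0005000 mg/mL = 0.500 μg/mL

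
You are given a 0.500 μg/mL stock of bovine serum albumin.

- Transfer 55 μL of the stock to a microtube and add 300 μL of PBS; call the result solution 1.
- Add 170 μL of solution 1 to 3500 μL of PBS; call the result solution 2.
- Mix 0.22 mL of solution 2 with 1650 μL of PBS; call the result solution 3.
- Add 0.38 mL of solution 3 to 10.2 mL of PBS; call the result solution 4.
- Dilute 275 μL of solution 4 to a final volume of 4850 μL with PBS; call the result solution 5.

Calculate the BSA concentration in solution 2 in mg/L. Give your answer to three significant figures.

0.00359 mg/L

Step 1: 55 μL + 300 μL = 355 μL total → factor 355/55 = 6.4545
Step 2: 170 μL + 3500 μL = 3670 μL total → factor 3670/170 = 21.588
Dilution factor through solution 2 = 6.4545 × 21.588 = 139.34
[solution 2] = 0.500 μg/mL / 139.34 = 0.003588 μg/mL = 0.00359 mg/L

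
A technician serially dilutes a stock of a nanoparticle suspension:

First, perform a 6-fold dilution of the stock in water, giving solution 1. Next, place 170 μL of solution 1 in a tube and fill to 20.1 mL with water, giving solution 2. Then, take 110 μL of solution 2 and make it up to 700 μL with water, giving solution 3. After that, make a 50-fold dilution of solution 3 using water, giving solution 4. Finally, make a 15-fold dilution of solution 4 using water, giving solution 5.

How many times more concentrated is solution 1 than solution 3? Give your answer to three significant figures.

Step 1: 6-fold → factor 6
Step 2: 170 μL brought to 20.1 mL → factor 20100/170 = 118.24
Step 3: 110 μL brought to 700 μL → factor 700/110 = 6.3636
Dilution factor to solution 1 = 6; to solution 3 = 4514.4
[solution 1]/[solution 3] = (factor to solution 3)/(factor to solution 1) = 4514.4/6 = 752

752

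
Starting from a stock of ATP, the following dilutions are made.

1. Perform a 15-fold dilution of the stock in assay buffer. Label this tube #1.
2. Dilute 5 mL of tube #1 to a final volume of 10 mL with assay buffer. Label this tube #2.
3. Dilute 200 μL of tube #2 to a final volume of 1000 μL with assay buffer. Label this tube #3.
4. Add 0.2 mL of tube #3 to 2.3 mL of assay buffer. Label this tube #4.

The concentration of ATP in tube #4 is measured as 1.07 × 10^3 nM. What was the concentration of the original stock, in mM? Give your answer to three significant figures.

2.01 mM

Step 1: 15-fold → factor 15
Step 2: 5 mL brought to 10 mL → factor 10/5 = 2
Step 3: 200 μL brought to 1000 μL → factor 1000/200 = 5
Step 4: 0.2 mL + 2.3 mL = 2.5 mL total → factor 2.5/0.2 = 12.5
Overall dilution factor = 15 × 2 × 5 × 12.5 = 1875
Stock = 1.07 × 10^3 nM × 1875 = 2.006 × 10^6 nM = 2.01 mM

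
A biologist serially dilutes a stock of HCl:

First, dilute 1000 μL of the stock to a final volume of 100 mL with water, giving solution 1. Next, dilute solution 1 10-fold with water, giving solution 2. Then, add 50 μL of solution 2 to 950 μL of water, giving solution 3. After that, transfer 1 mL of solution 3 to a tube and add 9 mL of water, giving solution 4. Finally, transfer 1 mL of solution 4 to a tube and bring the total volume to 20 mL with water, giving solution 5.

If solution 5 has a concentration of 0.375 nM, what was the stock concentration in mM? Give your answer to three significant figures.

Step 1: 1000 μL brought to 100 mL → factor 1 × 10^5/1000 = 100
Step 2: 10-fold → factor 10
Step 3: 50 μL + 950 μL = 1000 μL total → factor 1000/50 = 20
Step 4: 1 mL + 9 mL = 10 mL total → factor 10/1 = 10
Step 5: 1 mL brought to 20 mL → factor 20/1 = 20
Overall dilution factor = 100 × 10 × 20 × 10 × 20 = 4 × 10^6
Stock = 0.375 nM × 4 × 10^6 = 1.500 × 10^6 nM = 1.50 mM

1.50 mM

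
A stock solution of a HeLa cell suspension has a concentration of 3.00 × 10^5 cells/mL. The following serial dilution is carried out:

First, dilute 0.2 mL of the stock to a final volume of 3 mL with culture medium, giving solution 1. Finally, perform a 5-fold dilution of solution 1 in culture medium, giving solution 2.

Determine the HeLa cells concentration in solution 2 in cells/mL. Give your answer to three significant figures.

Step 1: 0.2 mL brought to 3 mL → factor 3/0.2 = 15
Step 2: 5-fold → factor 5
Overall dilution factor = 15 × 5 = 75
Final = 3.00 × 10^5 cells/mL / 75 = 4.00 × 10^3 cells/mL

4.00 × 10^3 cells/mL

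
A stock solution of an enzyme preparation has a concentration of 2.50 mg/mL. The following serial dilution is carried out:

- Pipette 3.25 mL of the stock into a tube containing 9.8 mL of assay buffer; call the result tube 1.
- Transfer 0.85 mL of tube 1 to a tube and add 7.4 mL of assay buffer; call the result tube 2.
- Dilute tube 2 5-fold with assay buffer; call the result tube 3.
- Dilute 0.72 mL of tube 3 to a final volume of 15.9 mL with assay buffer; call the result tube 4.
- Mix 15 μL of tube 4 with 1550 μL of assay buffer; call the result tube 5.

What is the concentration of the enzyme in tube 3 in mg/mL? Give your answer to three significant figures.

Step 1: 3.25 mL + 9.8 mL = 13.05 mL total → factor 13.05/3.25 = 4.0154
Step 2: 0.85 mL + 7.4 mL = 8.25 mL total → factor 8.25/0.85 = 9.7059
Step 3: 5-fold → factor 5
Dilution factor through tube 3 = 4.0154 × 9.7059 × 5 = 194.86
[tube 3] = 2.50 mg/mL / 194.86 = 0.0128 mg/mL

0.0128 mg/mL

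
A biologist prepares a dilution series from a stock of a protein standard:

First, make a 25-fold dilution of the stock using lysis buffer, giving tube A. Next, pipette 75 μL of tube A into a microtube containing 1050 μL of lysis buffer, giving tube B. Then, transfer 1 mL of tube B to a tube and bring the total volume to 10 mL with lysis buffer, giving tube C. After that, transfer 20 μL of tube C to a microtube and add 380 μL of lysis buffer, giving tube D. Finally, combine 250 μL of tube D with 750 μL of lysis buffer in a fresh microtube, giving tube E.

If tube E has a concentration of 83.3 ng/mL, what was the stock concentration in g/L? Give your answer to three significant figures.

25.0 g/L

Step 1: 25-fold → factor 25
Step 2: 75 μL + 1050 μL = 1125 μL total → factor 1125/75 = 15
Step 3: 1 mL brought to 10 mL → factor 10/1 = 10
Step 4: 20 μL + 380 μL = 400 μL total → factor 400/20 = 20
Step 5: 250 μL + 750 μL = 1000 μL total → factor 1000/250 = 4
Overall dilution factor = 25 × 15 × 10 × 20 × 4 = 3 × 10^5
Stock = 83.3 ng/mL × 3 × 10^5 = 2.499 × 10^7 ng/mL = 25.0 g/L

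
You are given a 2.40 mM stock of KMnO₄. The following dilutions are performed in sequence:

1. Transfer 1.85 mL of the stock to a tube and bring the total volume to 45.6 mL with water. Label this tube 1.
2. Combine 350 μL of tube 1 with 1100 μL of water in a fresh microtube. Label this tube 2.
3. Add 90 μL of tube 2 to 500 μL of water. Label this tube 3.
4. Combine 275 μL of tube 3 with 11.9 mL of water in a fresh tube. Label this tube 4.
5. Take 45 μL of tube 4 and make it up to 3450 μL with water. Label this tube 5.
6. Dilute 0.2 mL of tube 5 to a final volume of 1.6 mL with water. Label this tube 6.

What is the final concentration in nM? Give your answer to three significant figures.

0.132 nM

Step 1: 1.85 mL brought to 45.6 mL → factor 45.6/1.85 = 24.649
Step 2: 350 μL + 1100 μL = 1450 μL total → factor 1450/350 = 4.1429
Step 3: 90 μL + 500 μL = 590 μL total → factor 590/90 = 6.5556
Step 4: 275 μL + 11.9 mL = 12175 μL total → factor 12175/275 = 44.273
Step 5: 45 μL brought to 3450 μL → factor 3450/45 = 76.667
Step 6: 0.2 mL brought to 1.6 mL → factor 1.6/0.2 = 8
Overall dilution factor = 24.649 × 4.1429 × 6.5556 × 44.273 × 76.667 × 8 = 1.8178 × 10^7
Final = 2.40 mM / 1.8178 × 10^7 = 1.320 × 10^-7 mM = 0.132 nM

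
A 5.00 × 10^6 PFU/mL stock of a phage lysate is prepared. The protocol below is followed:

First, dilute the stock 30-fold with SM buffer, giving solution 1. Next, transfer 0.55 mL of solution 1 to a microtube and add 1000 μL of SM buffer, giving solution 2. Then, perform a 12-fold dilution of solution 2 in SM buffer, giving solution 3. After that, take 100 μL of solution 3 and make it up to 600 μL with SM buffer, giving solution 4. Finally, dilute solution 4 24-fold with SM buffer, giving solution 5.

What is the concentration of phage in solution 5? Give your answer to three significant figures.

34.2 PFU/mL

Step 1: 30-fold → factor 30
Step 2: 0.55 mL + 1000 μL = 1.55 mL total → factor 1.55/0.55 = 2.8182
Step 3: 12-fold → factor 12
Step 4: 100 μL brought to 600 μL → factor 600/100 = 6
Step 5: 24-fold → factor 24
Overall dilution factor = 30 × 2.8182 × 12 × 6 × 24 = 1.4609 × 10^5
Final = 5.00 × 10^6 PFU/mL / 1.4609 × 10^5 = 34.2 PFU/mL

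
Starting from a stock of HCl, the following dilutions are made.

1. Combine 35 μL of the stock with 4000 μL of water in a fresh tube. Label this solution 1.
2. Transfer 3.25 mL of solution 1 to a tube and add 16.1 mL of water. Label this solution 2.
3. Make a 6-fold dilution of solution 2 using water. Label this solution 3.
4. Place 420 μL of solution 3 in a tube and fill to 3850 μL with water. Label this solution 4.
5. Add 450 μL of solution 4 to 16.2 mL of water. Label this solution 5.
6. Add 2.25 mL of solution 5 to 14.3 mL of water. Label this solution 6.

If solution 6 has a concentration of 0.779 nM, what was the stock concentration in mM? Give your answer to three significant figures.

8.00 mM

Step 1: 35 μL + 4000 μL = 4035 μL total → factor 4035/35 = 115.29
Step 2: 3.25 mL + 16.1 mL = 19.35 mL total → factor 19.35/3.25 = 5.9538
Step 3: 6-fold → factor 6
Step 4: 420 μL brought to 3850 μL → factor 3850/420 = 9.1667
Step 5: 450 μL + 16.2 mL = 16650 μL total → factor 16650/450 = 37
Step 6: 2.25 mL + 14.3 mL = 16.55 mL total → factor 16.55/2.25 = 7.3556
Overall dilution factor = 115.29 × 5.9538 × 6 × 9.1667 × 37 × 7.3556 = 1.0274 × 10^7
Stock = 0.779 nM × 1.0274 × 10^7 = 8.004 × 10^6 nM = 8.00 mM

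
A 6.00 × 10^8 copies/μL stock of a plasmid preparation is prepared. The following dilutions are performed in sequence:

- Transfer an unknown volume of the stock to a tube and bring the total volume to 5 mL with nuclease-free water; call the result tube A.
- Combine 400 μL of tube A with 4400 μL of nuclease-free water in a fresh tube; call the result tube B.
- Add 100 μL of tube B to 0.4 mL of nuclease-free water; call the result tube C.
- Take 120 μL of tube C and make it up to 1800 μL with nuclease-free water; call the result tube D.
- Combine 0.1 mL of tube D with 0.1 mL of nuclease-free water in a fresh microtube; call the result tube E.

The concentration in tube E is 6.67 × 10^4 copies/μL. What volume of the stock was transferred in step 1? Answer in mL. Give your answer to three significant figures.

1.00 mL

Step 1: v brought to 5 mL → factor = 5 mL/v
Step 2: 400 μL + 4400 μL = 4800 μL total → factor 4800/400 = 12
Step 3: 100 μL + 0.4 mL = 500 μL total → factor 500/100 = 5
Step 4: 120 μL brought to 1800 μL → factor 1800/120 = 15
Step 5: 0.1 mL + 0.1 mL = 0.2 mL total → factor 0.2/0.1 = 2
Product of known-step factors = 1800
Overall factor = 6.00 × 10^8 copies/μL / (6.67 × 10^4 copies/μL) = 8995.5
Step-1 factor = 8995.5 / 1800 = 4.9975
v = 5 mL / 4.9975 = 1.00 mL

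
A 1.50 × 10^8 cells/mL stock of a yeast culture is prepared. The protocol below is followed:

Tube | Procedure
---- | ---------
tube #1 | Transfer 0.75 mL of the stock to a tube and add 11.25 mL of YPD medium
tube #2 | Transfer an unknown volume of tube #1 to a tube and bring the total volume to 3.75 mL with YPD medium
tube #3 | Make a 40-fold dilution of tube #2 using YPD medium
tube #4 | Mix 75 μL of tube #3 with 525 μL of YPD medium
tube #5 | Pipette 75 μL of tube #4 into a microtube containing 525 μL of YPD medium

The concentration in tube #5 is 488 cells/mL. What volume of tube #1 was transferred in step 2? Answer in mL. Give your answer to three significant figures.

Step 1: 0.75 mL + 11.25 mL = 12 mL total → factor 12/0.75 = 16
Step 2: v brought to 3.75 mL → factor = 3.75 mL/v
Step 3: 40-fold → factor 40
Step 4: 75 μL + 525 μL = 600 μL total → factor 600/75 = 8
Step 5: 75 μL + 525 μL = 600 μL total → factor 600/75 = 8
Product of known-step factors = 40960
Overall factor = 1.50 × 10^8 cells/mL / (488 cells/mL) = 3.0738 × 10^5
Step-2 factor = 3.0738 × 10^5 / 40960 = 7.5043
v = 3.75 mL / 7.5043 = 0.500 mL

0.500 mL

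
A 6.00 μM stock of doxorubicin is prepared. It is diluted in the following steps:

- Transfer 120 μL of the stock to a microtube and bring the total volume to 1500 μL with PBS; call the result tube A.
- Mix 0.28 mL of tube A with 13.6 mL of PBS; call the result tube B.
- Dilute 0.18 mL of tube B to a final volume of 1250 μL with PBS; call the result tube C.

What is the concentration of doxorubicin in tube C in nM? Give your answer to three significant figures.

Step 1: 120 μL brought to 1500 μL → factor 1500/120 = 12.5
Step 2: 0.28 mL + 13.6 mL = 13.88 mL total → factor 13.88/0.28 = 49.571
Step 3: 0.18 mL brought to 1250 μL → factor 1.25/0.18 = 6.9444
Overall dilution factor = 12.5 × 49.571 × 6.9444 = 4303.1
Final = 6.00 μM / 4303.1 = 0.001394 μM = 1.39 nM

1.39 nM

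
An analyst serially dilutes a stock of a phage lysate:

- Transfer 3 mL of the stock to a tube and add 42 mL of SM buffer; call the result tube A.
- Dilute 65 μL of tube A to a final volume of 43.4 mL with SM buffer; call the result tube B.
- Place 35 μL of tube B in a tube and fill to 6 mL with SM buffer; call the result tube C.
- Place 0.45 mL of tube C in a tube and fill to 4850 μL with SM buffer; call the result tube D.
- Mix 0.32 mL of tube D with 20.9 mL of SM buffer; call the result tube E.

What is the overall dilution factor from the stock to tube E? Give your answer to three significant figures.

Step 1: 3 mL + 42 mL = 45 mL total → factor 45/3 = 15
Step 2: 65 μL brought to 43.4 mL → factor 43400/65 = 667.69
Step 3: 35 μL brought to 6 mL → factor 6000/35 = 171.43
Step 4: 0.45 mL brought to 4850 μL → factor 4.85/0.45 = 10.778
Step 5: 0.32 mL + 20.9 mL = 21.22 mL total → factor 21.22/0.32 = 66.312
Overall dilution factor = 15 × 667.69 × 171.43 × 10.778 × 66.312 = 1.2271 × 10^9

1.23 × 10^9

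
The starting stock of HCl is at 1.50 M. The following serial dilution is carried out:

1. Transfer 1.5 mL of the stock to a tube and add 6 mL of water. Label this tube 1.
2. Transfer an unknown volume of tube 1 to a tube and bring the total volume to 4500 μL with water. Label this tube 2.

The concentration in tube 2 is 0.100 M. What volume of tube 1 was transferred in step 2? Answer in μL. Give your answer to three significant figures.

Step 1: 1.5 mL + 6 mL = 7.5 mL total → factor 7.5/1.5 = 5
Step 2: v brought to 4500 μL → factor = 4500 μL/v
Product of known-step factors = 5
Overall factor = 1.50 M / (0.100 M) = 15
Step-2 factor = 15 / 5 = 3
v = 4500 μL / 3 = 1.50 × 10^3 μL

1.50 × 10^3 μL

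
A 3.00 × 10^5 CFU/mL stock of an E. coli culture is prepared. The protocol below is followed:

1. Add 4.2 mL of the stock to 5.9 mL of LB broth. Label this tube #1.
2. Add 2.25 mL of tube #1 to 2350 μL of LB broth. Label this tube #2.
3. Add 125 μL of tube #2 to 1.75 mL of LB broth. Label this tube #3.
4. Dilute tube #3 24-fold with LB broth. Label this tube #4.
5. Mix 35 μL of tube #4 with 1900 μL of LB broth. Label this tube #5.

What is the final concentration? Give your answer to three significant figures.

3.07 CFU/mL

Step 1: 4.2 mL + 5.9 mL = 10.1 mL total → factor 10.1/4.2 = 2.4048
Step 2: 2.25 mL + 2350 μL = 4.6 mL total → factor 4.6/2.25 = 2.0444
Step 3: 125 μL + 1.75 mL = 1875 μL total → factor 1875/125 = 15
Step 4: 24-fold → factor 24
Step 5: 35 μL + 1900 μL = 1935 μL total → factor 1935/35 = 55.286
Overall dilution factor = 2.4048 × 2.0444 × 15 × 24 × 55.286 = 97850
Final = 3.00 × 10^5 CFU/mL / 97850 = 3.07 CFU/mL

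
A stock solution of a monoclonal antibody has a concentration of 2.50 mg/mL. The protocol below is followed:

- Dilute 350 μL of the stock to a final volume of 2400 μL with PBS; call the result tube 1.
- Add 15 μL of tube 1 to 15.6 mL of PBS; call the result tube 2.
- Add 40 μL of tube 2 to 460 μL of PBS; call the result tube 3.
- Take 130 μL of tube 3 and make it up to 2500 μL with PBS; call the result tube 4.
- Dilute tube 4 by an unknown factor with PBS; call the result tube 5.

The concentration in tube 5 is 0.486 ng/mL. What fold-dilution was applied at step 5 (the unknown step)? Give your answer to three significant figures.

Step 1: 350 μL brought to 2400 μL → factor 2400/350 = 6.8571
Step 2: 15 μL + 15.6 mL = 15615 μL total → factor 15615/15 = 1041
Step 3: 40 μL + 460 μL = 500 μL total → factor 500/40 = 12.5
Step 4: 130 μL brought to 2500 μL → factor 2500/130 = 19.231
Step 5: unknown factor x
Product of known-step factors = 1.7159 × 10^6
Overall factor = 2.50 mg/mL / (0.486 ng/mL) = 5.144 × 10^6
x = 5.144 × 10^6 / 1.7159 × 10^6 = 3.00

3.00-fold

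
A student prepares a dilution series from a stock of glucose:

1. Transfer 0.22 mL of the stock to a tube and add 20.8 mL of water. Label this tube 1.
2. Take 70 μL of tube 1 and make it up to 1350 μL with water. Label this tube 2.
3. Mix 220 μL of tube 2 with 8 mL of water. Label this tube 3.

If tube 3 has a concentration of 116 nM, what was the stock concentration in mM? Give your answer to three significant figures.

Step 1: 0.22 mL + 20.8 mL = 21.02 mL total → factor 21.02/0.22 = 95.545
Step 2: 70 μL brought to 1350 μL → factor 1350/70 = 19.286
Step 3: 220 μL + 8 mL = 8220 μL total → factor 8220/220 = 37.364
Overall dilution factor = 95.545 × 19.286 × 37.364 = 68849
Stock = 116 nM × 68849 = 7.986 × 10^6 nM = 7.99 mM

7.99 mM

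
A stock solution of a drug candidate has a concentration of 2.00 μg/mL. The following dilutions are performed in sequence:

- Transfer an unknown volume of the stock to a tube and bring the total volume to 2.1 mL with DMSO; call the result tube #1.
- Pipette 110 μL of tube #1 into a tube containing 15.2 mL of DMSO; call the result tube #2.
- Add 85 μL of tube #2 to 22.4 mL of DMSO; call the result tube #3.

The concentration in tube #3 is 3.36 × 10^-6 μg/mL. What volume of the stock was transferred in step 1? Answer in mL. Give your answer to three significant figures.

0.130 mL

Step 1: v brought to 2.1 mL → factor = 2.1 mL/v
Step 2: 110 μL + 15.2 mL = 15310 μL total → factor 15310/110 = 139.18
Step 3: 85 μL + 22.4 mL = 22485 μL total → factor 22485/85 = 264.53
Product of known-step factors = 36818
Overall factor = 2.00 μg/mL / (3.36 × 10^-6 μg/mL) = 5.9524 × 10^5
Step-1 factor = 5.9524 × 10^5 / 36818 = 16.167
v = 2.1 mL / 16.167 = 0.130 mL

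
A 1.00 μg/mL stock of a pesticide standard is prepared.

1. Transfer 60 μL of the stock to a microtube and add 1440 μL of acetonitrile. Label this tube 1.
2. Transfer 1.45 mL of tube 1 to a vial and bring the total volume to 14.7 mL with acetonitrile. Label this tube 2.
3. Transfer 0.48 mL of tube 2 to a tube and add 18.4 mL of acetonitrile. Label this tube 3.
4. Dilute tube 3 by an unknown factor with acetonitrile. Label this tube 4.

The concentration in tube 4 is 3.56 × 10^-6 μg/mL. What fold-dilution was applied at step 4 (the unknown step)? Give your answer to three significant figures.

Step 1: 60 μL + 1440 μL = 1500 μL total → factor 1500/60 = 25
Step 2: 1.45 mL brought to 14.7 mL → factor 14.7/1.45 = 10.138
Step 3: 0.48 mL + 18.4 mL = 18.88 mL total → factor 18.88/0.48 = 39.333
Step 4: unknown factor x
Product of known-step factors = 9969
Overall factor = 1.00 μg/mL / (3.56 × 10^-6 μg/mL) = 2.809 × 10^5
x = 2.809 × 10^5 / 9969 = 28.2

28.2-fold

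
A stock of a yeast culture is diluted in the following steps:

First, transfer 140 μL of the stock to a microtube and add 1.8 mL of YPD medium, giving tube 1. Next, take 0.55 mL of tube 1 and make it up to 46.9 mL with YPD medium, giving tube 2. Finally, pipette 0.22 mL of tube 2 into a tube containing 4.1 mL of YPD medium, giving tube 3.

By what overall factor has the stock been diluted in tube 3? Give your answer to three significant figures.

2.32 × 10^4

Step 1: 140 μL + 1.8 mL = 1940 μL total → factor 1940/140 = 13.857
Step 2: 0.55 mL brought to 46.9 mL → factor 46.9/0.55 = 85.273
Step 3: 0.22 mL + 4.1 mL = 4.32 mL total → factor 4.32/0.22 = 19.636
Overall dilution factor = 13.857 × 85.273 × 19.636 = 23203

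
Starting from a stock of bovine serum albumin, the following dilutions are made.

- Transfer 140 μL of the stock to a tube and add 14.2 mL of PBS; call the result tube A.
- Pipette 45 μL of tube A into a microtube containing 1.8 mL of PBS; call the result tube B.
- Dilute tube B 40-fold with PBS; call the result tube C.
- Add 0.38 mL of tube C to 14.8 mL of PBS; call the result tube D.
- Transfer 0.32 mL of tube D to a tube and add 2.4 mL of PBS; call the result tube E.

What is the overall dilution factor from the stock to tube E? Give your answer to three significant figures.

Step 1: 140 μL + 14.2 mL = 14340 μL total → factor 14340/140 = 102.43
Step 2: 45 μL + 1.8 mL = 1845 μL total → factor 1845/45 = 41
Step 3: 40-fold → factor 40
Step 4: 0.38 mL + 14.8 mL = 15.18 mL total → factor 15.18/0.38 = 39.947
Step 5: 0.32 mL + 2.4 mL = 2.72 mL total → factor 2.72/0.32 = 8.5
Overall dilution factor = 102.43 × 41 × 40 × 39.947 × 8.5 = 5.7039 × 10^7

5.70 × 10^7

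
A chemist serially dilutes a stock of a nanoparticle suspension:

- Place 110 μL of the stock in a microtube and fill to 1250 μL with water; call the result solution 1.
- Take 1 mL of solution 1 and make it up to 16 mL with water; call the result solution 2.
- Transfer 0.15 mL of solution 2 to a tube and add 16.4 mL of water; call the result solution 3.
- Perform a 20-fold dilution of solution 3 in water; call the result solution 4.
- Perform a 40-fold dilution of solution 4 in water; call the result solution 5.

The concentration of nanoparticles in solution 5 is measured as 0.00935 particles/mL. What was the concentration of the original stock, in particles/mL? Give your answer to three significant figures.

Step 1: 110 μL brought to 1250 μL → factor 1250/110 = 11.364
Step 2: 1 mL brought to 16 mL → factor 16/1 = 16
Step 3: 0.15 mL + 16.4 mL = 16.55 mL total → factor 16.55/0.15 = 110.33
Step 4: 20-fold → factor 20
Step 5: 40-fold → factor 40
Overall dilution factor = 11.364 × 16 × 110.33 × 20 × 40 = 1.6048 × 10^7
Stock = 0.00935 particles/mL × 1.6048 × 10^7 = 1.50 × 10^5 particles/mL

1.50 × 10^5 particles/mL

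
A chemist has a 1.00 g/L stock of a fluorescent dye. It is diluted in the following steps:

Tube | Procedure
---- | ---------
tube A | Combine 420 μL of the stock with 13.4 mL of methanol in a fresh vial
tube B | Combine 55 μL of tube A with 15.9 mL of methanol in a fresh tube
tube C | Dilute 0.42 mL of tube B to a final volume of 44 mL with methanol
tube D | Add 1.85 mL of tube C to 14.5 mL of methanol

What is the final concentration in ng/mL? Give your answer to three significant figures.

0.113 ng/mL

Step 1: 420 μL + 13.4 mL = 13820 μL total → factor 13820/420 = 32.905
Step 2: 55 μL + 15.9 mL = 15955 μL total → factor 15955/55 = 290.09
Step 3: 0.42 mL brought to 44 mL → factor 44/0.42 = 104.76
Step 4: 1.85 mL + 14.5 mL = 16.35 mL total → factor 16.35/1.85 = 8.8378
Overall dilution factor = 32.905 × 290.09 × 104.76 × 8.8378 = 8.8378 × 10^6
Final = 1.00 g/L / 8.8378 × 10^6 = 1.132 × 10^-7 g/L = 0.113 ng/mL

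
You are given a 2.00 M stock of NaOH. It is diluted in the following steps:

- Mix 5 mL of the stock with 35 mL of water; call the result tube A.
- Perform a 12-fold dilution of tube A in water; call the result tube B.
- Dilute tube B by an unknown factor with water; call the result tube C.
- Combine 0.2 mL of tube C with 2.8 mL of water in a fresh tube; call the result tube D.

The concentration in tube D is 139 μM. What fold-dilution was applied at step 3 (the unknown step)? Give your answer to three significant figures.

9.99-fold

Step 1: 5 mL + 35 mL = 40 mL total → factor 40/5 = 8
Step 2: 12-fold → factor 12
Step 3: unknown factor x
Step 4: 0.2 mL + 2.8 mL = 3 mL total → factor 3/0.2 = 15
Product of known-step factors = 1440
Overall factor = 2.00 M / (139 μM) = 14388
x = 14388 / 1440 = 9.99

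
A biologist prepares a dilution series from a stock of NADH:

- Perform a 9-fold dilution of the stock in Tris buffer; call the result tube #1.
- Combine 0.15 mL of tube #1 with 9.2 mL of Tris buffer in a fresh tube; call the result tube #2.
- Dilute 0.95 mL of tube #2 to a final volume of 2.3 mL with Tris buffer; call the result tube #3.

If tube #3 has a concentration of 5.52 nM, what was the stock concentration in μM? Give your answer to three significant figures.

Step 1: 9-fold → factor 9
Step 2: 0.15 mL + 9.2 mL = 9.35 mL total → factor 9.35/0.15 = 62.333
Step 3: 0.95 mL brought to 2.3 mL → factor 2.3/0.95 = 2.4211
Overall dilution factor = 9 × 62.333 × 2.4211 = 1358.2
Stock = 5.52 nM × 1358.2 = 7497 nM = 7.50 μM

7.50 μM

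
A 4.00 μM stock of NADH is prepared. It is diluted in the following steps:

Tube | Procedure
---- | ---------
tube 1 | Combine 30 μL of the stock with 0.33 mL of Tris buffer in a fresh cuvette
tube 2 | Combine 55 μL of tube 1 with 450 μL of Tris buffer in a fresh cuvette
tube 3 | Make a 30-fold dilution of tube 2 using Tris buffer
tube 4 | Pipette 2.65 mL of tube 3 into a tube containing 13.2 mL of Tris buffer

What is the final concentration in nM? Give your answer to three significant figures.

0.202 nM

Step 1: 30 μL + 0.33 mL = 360 μL total → factor 360/30 = 12
Step 2: 55 μL + 450 μL = 505 μL total → factor 505/55 = 9.1818
Step 3: 30-fold → factor 30
Step 4: 2.65 mL + 13.2 mL = 15.85 mL total → factor 15.85/2.65 = 5.9811
Overall dilution factor = 12 × 9.1818 × 30 × 5.9811 = 19770
Final = 4.00 μM / 19770 = 0.0002023 μM = 0.202 nM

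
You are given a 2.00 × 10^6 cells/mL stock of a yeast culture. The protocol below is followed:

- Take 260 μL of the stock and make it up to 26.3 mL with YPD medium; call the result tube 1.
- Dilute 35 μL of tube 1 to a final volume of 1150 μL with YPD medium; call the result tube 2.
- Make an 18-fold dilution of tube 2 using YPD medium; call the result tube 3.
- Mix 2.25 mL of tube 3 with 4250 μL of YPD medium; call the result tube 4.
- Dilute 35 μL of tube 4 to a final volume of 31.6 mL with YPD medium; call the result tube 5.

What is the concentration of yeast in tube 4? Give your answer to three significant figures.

Step 1: 260 μL brought to 26.3 mL → factor 26300/260 = 101.15
Step 2: 35 μL brought to 1150 μL → factor 1150/35 = 32.857
Step 3: 18-fold → factor 18
Step 4: 2.25 mL + 4250 μL = 6.5 mL total → factor 6.5/2.25 = 2.8889
Dilution factor through tube 4 = 101.15 × 32.857 × 18 × 2.8889 = 1.7283 × 10^5
[tube 4] = 2.00 × 10^6 cells/mL / 1.7283 × 10^5 = 11.6 cells/mL

11.6 cells/mL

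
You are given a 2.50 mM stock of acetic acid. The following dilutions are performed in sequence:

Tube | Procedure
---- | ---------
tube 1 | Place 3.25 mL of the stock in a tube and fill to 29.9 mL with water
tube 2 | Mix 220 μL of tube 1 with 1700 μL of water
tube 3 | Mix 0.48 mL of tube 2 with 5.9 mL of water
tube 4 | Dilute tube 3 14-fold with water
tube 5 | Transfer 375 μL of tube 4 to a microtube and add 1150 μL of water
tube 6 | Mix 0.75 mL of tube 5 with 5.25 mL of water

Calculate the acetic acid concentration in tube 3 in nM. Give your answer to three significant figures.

Step 1: 3.25 mL brought to 29.9 mL → factor 29.9/3.25 = 9.2
Step 2: 220 μL + 1700 μL = 1920 μL total → factor 1920/220 = 8.7273
Step 3: 0.48 mL + 5.9 mL = 6.38 mL total → factor 6.38/0.48 = 13.292
Dilution factor through tube 3 = 9.2 × 8.7273 × 13.292 = 1067.2
[tube 3] = 2.50 mM / 1067.2 = 0.002343 mM = 2.34 × 10^3 nM

2.34 × 10^3 nM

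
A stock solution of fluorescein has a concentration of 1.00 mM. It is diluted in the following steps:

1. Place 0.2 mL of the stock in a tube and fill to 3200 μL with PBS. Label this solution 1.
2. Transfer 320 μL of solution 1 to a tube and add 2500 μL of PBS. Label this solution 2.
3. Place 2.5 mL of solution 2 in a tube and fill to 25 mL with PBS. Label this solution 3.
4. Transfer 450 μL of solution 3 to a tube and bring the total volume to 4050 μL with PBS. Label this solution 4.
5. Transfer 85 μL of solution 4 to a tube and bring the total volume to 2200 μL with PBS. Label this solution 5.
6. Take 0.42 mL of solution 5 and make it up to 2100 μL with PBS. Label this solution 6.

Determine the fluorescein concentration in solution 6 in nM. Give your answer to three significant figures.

Step 1: 0.2 mL brought to 3200 μL → factor 3.2/0.2 = 16
Step 2: 320 μL + 2500 μL = 2820 μL total → factor 2820/320 = 8.8125
Step 3: 2.5 mL brought to 25 mL → factor 25/2.5 = 10
Step 4: 450 μL brought to 4050 μL → factor 4050/450 = 9
Step 5: 85 μL brought to 2200 μL → factor 2200/85 = 25.882
Step 6: 0.42 mL brought to 2100 μL → factor 2.1/0.42 = 5
Overall dilution factor = 16 × 8.8125 × 10 × 9 × 25.882 × 5 = 1.6422 × 10^6
Final = 1.00 mM / 1.6422 × 10^6 = 6.089 × 10^-7 mM = 0.609 nM

0.609 nM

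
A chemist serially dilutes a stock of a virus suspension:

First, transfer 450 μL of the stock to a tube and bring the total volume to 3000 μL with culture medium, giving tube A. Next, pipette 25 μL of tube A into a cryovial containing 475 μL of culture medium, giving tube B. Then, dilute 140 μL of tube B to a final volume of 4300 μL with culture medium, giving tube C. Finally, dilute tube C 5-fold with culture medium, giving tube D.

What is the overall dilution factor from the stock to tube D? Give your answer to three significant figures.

2.05 × 10^4

Step 1: 450 μL brought to 3000 μL → factor 3000/450 = 6.6667
Step 2: 25 μL + 475 μL = 500 μL total → factor 500/25 = 20
Step 3: 140 μL brought to 4300 μL → factor 4300/140 = 30.714
Step 4: 5-fold → factor 5
Overall dilution factor = 6.6667 × 20 × 30.714 × 5 = 20476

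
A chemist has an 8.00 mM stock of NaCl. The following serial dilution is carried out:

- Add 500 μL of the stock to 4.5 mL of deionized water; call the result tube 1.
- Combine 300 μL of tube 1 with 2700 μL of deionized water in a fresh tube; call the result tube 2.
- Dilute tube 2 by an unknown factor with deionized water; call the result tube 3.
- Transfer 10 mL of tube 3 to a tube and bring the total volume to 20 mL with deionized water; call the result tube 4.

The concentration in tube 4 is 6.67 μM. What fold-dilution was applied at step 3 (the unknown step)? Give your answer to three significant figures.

Step 1: 500 μL + 4.5 mL = 5000 μL total → factor 5000/500 = 10
Step 2: 300 μL + 2700 μL = 3000 μL total → factor 3000/300 = 10
Step 3: unknown factor x
Step 4: 10 mL brought to 20 mL → factor 20/10 = 2
Product of known-step factors = 200
Overall factor = 8.00 mM / (6.67 μM) = 1199.4
x = 1199.4 / 200 = 6.00

6.00-fold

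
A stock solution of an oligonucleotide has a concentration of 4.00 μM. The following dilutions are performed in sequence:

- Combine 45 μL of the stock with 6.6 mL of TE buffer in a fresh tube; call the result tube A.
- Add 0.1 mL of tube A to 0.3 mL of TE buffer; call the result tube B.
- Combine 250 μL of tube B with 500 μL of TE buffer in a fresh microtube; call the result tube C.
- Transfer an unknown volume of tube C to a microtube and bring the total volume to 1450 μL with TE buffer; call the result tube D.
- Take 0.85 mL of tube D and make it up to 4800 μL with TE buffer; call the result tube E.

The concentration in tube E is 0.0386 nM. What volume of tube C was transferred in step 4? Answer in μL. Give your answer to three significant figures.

140 μL

Step 1: 45 μL + 6.6 mL = 6645 μL total → factor 6645/45 = 147.67
Step 2: 0.1 mL + 0.3 mL = 0.4 mL total → factor 0.4/0.1 = 4
Step 3: 250 μL + 500 μL = 750 μL total → factor 750/250 = 3
Step 4: v brought to 1450 μL → factor = 1450 μL/v
Step 5: 0.85 mL brought to 4800 μL → factor 4.8/0.85 = 5.6471
Product of known-step factors = 10007
Overall factor = 4.00 μM / (0.0386 nM) = 1.0363 × 10^5
Step-4 factor = 1.0363 × 10^5 / 10007 = 10.356
v = 1450 μL / 10.356 = 140 μL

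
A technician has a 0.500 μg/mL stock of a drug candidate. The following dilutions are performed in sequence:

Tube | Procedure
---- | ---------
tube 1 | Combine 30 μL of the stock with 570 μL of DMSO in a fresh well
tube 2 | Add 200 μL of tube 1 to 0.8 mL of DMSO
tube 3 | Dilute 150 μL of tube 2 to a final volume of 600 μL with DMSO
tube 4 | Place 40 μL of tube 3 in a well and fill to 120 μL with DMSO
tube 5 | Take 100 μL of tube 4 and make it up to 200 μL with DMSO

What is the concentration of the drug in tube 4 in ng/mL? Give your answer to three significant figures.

Step 1: 30 μL + 570 μL = 600 μL total → factor 600/30 = 20
Step 2: 200 μL + 0.8 mL = 1000 μL total → factor 1000/200 = 5
Step 3: 150 μL brought to 600 μL → factor 600/150 = 4
Step 4: 40 μL brought to 120 μL → factor 120/40 = 3
Dilution factor through tube 4 = 20 × 5 × 4 × 3 = 1200
[tube 4] = 0.500 μg/mL / 1200 = 0.0004167 μg/mL = 0.417 ng/mL

0.417 ng/mL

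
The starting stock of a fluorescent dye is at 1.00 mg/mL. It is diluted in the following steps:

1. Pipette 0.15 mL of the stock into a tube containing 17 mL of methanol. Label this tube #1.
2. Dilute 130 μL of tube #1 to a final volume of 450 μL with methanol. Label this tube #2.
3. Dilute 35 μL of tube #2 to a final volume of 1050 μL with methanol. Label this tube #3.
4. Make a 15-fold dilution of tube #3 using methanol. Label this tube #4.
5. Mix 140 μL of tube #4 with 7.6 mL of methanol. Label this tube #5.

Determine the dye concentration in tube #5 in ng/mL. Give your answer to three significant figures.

Step 1: 0.15 mL + 17 mL = 17.15 mL total → factor 17.15/0.15 = 114.33
Step 2: 130 μL brought to 450 μL → factor 450/130 = 3.4615
Step 3: 35 μL brought to 1050 μL → factor 1050/35 = 30
Step 4: 15-fold → factor 15
Step 5: 140 μL + 7.6 mL = 7740 μL total → factor 7740/140 = 55.286
Overall dilution factor = 114.33 × 3.4615 × 30 × 15 × 55.286 = 9.8462 × 10^6
Final = 1.00 mg/mL / 9.8462 × 10^6 = 1.016 × 10^-7 mg/mL = 0.102 ng/mL

0.102 ng/mL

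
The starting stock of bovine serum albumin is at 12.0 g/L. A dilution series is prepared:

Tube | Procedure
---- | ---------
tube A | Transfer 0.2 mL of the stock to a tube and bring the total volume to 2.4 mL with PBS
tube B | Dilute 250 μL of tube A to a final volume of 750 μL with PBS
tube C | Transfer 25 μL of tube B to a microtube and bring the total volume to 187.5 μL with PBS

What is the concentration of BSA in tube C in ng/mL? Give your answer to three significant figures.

Step 1: 0.2 mL brought to 2.4 mL → factor 2.4/0.2 = 12
Step 2: 250 μL brought to 750 μL → factor 750/250 = 3
Step 3: 25 μL brought to 187.5 μL → factor 187.5/25 = 7.5
Dilution factor through tube C = 12 × 3 × 7.5 = 270
[tube C] = 12.0 g/L / 270 = 0.04444 g/L = 4.44 × 10^4 ng/mL

4.44 × 10^4 ng/mL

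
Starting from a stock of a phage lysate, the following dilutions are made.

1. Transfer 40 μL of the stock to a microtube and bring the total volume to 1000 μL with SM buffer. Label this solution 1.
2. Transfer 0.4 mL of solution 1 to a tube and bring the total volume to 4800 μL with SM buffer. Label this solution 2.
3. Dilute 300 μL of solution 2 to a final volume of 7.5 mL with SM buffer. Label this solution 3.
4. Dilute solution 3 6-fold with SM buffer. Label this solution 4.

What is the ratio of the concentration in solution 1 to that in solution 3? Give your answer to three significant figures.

Step 1: 40 μL brought to 1000 μL → factor 1000/40 = 25
Step 2: 0.4 mL brought to 4800 μL → factor 4.8/0.4 = 12
Step 3: 300 μL brought to 7.5 mL → factor 7500/300 = 25
Dilution factor to solution 1 = 25; to solution 3 = 7500
[solution 1]/[solution 3] = (factor to solution 3)/(factor to solution 1) = 7500/25 = 300

300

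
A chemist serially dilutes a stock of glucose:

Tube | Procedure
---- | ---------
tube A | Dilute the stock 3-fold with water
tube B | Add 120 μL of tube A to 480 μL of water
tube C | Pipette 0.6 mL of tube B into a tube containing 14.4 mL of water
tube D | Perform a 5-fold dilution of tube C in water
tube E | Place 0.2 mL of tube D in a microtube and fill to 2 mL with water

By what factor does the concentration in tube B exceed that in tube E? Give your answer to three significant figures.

Step 1: 3-fold → factor 3
Step 2: 120 μL + 480 μL = 600 μL total → factor 600/120 = 5
Step 3: 0.6 mL + 14.4 mL = 15 mL total → factor 15/0.6 = 25
Step 4: 5-fold → factor 5
Step 5: 0.2 mL brought to 2 mL → factor 2/0.2 = 10
Dilution factor to tube B = 15; to tube E = 18750
[tube B]/[tube E] = (factor to tube E)/(factor to tube B) = 18750/15 = 1.25 × 10^3

1.25 × 10^3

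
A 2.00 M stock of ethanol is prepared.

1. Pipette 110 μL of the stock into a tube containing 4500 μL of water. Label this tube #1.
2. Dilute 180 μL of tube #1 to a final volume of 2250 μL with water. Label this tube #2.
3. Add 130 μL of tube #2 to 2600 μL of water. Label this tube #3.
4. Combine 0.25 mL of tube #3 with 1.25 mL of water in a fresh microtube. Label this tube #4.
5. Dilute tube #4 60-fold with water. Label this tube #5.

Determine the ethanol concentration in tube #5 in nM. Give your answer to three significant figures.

Step 1: 110 μL + 4500 μL = 4610 μL total → factor 4610/110 = 41.909
Step 2: 180 μL brought to 2250 μL → factor 2250/180 = 12.5
Step 3: 130 μL + 2600 μL = 2730 μL total → factor 2730/130 = 21
Step 4: 0.25 mL + 1.25 mL = 1.5 mL total → factor 1.5/0.25 = 6
Step 5: 60-fold → factor 60
Overall dilution factor = 41.909 × 12.5 × 21 × 6 × 60 = 3.9604 × 10^6
Final = 2.00 M / 3.9604 × 10^6 = 5.050 × 10^-7 M = 505 nM

505 nM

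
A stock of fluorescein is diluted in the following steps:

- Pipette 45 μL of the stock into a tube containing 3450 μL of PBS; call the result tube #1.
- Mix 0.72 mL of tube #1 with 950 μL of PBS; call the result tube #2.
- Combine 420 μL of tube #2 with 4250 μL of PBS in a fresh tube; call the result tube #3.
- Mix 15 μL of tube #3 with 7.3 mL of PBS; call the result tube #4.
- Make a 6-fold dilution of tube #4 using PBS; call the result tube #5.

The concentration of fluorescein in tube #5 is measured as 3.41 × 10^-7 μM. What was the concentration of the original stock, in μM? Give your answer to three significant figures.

2.00 μM

Step 1: 45 μL + 3450 μL = 3495 μL total → factor 3495/45 = 77.667
Step 2: 0.72 mL + 950 μL = 1.67 mL total → factor 1.67/0.72 = 2.3194
Step 3: 420 μL + 4250 μL = 4670 μL total → factor 4670/420 = 11.119
Step 4: 15 μL + 7.3 mL = 7315 μL total → factor 7315/15 = 487.67
Step 5: 6-fold → factor 6
Overall dilution factor = 77.667 × 2.3194 × 11.119 × 487.67 × 6 = 5.8608 × 10^6
Stock = 3.41 × 10^-7 μM × 5.8608 × 10^6 = 2.00 μM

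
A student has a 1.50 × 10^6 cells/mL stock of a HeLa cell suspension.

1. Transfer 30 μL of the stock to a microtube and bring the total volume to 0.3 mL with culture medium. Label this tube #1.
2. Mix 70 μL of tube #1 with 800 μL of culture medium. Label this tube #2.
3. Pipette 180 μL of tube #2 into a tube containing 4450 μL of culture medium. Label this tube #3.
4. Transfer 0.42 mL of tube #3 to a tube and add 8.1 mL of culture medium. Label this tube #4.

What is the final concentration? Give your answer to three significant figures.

23.1 cells/mL

Step 1: 30 μL brought to 0.3 mL → factor 300/30 = 10
Step 2: 70 μL + 800 μL = 870 μL total → factor 870/70 = 12.429
Step 3: 180 μL + 4450 μL = 4630 μL total → factor 4630/180 = 25.722
Step 4: 0.42 mL + 8.1 mL = 8.52 mL total → factor 8.52/0.42 = 20.286
Overall dilution factor = 10 × 12.429 × 25.722 × 20.286 = 64851
Final = 1.50 × 10^6 cells/mL / 64851 = 23.1 cells/mL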